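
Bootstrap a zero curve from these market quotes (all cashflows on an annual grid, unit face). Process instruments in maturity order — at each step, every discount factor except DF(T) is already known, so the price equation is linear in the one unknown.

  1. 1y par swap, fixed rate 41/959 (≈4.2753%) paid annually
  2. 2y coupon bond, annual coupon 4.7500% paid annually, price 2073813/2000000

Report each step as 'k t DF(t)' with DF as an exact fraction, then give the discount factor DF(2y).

1 1 959/1000
2 2 1183/1250
DF(2y) = 1183/1250 ≈ 0.946400

step 1 [1y] swap r/1=41/959: DF=(1 − 41/959·(0))/(1+41/959) = 959/1000 ≈ 0.959000
step 2 [2y] bond c/1=19/400: DF=(2073813/2000000 − 19/400·(0.959000))/(1+19/400) = 1183/1250 ≈ 0.946400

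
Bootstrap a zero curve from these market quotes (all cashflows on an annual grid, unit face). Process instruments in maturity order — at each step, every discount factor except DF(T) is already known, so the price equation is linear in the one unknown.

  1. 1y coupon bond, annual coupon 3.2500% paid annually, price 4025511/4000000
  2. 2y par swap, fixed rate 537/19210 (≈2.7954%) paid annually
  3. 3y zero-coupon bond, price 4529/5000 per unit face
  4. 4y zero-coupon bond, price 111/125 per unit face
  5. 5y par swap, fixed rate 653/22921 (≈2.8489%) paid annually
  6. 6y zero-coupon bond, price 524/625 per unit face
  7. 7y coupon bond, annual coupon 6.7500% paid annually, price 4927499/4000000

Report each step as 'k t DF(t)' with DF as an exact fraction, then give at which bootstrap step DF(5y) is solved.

step 1 [1y] bond c/1=13/400: DF=(4025511/4000000 − 13/400·(0))/(1+13/400) = 9747/10000 ≈ 0.974700
step 2 [2y] swap r/1=537/19210: DF=(1 − 537/19210·(0.974700))/(1+537/19210) = 9463/10000 ≈ 0.946300
step 3 [3y] zero: DF = P = 4529/5000 ≈ 0.905800
step 4 [4y] zero: DF = P = 111/125 ≈ 0.888000
step 5 [5y] swap r/1=653/22921: DF=(1 − 653/22921·(0.974700+0.946300+0.905800+0.888000))/(1+653/22921) = 4347/5000 ≈ 0.869400
step 6 [6y] zero: DF = P = 524/625 ≈ 0.838400
step 7 [7y] bond c/1=27/400: DF=(4927499/4000000 − 27/400·(0.974700+0.946300+0.905800+0.888000+0.869400+0.838400))/(1+27/400) = 8111/10000 ≈ 0.811100

1 1 9747/10000
2 2 9463/10000
3 3 4529/5000
4 4 111/125
5 5 4347/5000
6 6 524/625
7 7 8111/10000
DF(5y) is solved at step 5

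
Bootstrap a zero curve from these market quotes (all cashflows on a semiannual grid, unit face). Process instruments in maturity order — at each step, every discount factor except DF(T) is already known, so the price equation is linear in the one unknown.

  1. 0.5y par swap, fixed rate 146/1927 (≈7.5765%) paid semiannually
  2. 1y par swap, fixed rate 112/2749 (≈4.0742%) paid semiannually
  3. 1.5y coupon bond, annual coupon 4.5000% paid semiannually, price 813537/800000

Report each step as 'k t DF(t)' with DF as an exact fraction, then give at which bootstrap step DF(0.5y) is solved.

step 1 [0.5y] swap r/2=73/1927: DF=(1 − 73/1927·(0))/(1+73/1927) = 1927/2000 ≈ 0.963500
step 2 [1y] swap r/2=56/2749: DF=(1 − 56/2749·(0.963500))/(1+56/2749) = 1201/1250 ≈ 0.960800
step 3 [1.5y] bond c/2=9/400: DF=(813537/800000 − 9/400·(0.963500+0.960800))/(1+9/400) = 4761/5000 ≈ 0.952200

1 1/2 1927/2000
2 1 1201/1250
3 3/2 4761/5000
DF(0.5y) is solved at step 1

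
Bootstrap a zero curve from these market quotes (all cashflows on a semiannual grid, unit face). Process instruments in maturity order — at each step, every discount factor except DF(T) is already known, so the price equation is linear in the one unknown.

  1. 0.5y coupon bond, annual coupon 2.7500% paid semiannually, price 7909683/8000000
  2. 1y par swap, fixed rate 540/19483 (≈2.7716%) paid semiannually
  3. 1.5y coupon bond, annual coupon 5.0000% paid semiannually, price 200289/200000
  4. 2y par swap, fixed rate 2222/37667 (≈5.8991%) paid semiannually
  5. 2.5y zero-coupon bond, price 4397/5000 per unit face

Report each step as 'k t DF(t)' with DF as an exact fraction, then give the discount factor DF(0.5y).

step 1 [0.5y] bond c/2=11/800: DF=(7909683/8000000 − 11/800·(0))/(1+11/800) = 9753/10000 ≈ 0.975300
step 2 [1y] swap r/2=270/19483: DF=(1 − 270/19483·(0.975300))/(1+270/19483) = 973/1000 ≈ 0.973000
step 3 [1.5y] bond c/2=1/40: DF=(200289/200000 − 1/40·(0.975300+0.973000))/(1+1/40) = 1859/2000 ≈ 0.929500
step 4 [2y] swap r/2=1111/37667: DF=(1 − 1111/37667·(0.975300+0.973000+0.929500))/(1+1111/37667) = 8889/10000 ≈ 0.888900
step 5 [2.5y] zero: DF = P = 4397/5000 ≈ 0.879400

1 1/2 9753/10000
2 1 973/1000
3 3/2 1859/2000
4 2 8889/10000
5 5/2 4397/5000
DF(0.5y) = 9753/10000 ≈ 0.975300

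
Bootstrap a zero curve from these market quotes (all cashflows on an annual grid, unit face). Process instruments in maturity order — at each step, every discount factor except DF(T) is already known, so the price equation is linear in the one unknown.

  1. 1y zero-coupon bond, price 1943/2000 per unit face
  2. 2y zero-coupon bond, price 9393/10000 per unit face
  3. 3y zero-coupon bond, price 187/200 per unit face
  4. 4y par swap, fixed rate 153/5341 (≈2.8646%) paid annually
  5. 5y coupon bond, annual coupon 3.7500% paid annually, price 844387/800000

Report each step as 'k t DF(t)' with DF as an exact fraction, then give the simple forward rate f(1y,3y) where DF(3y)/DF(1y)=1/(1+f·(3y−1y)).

step 1 [1y] zero: DF = P = 1943/2000 ≈ 0.971500
step 2 [2y] zero: DF = P = 9393/10000 ≈ 0.939300
step 3 [3y] zero: DF = P = 187/200 ≈ 0.935000
step 4 [4y] swap r/1=153/5341: DF=(1 − 153/5341·(0.971500+0.939300+0.935000))/(1+153/5341) = 8929/10000 ≈ 0.892900
step 5 [5y] bond c/1=3/80: DF=(844387/800000 − 3/80·(0.971500+0.939300+0.935000+0.892900))/(1+3/80) = 4411/5000 ≈ 0.882200

1 1 1943/2000
2 2 9393/10000
3 3 187/200
4 4 8929/10000
5 5 4411/5000
f(1y,3y) = ((1943/2000)/(187/200) − 1)/(2) = 73/3740 ≈ 1.9519%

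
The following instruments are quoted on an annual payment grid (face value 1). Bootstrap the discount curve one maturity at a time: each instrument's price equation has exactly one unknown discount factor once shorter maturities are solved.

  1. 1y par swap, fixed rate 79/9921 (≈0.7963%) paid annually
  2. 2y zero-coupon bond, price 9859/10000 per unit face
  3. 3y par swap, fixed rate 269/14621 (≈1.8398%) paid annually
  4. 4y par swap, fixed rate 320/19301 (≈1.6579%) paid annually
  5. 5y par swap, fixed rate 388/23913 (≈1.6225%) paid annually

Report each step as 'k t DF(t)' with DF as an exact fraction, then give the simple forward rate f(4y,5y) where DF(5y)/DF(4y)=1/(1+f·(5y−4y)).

step 1 [1y] swap r/1=79/9921: DF=(1 − 79/9921·(0))/(1+79/9921) = 9921/10000 ≈ 0.992100
step 2 [2y] zero: DF = P = 9859/10000 ≈ 0.985900
step 3 [3y] swap r/1=269/14621: DF=(1 − 269/14621·(0.992100+0.985900))/(1+269/14621) = 4731/5000 ≈ 0.946200
step 4 [4y] swap r/1=320/19301: DF=(1 − 320/19301·(0.992100+0.985900+0.946200))/(1+320/19301) = 117/125 ≈ 0.936000
step 5 [5y] swap r/1=388/23913: DF=(1 − 388/23913·(0.992100+0.985900+0.946200+0.936000))/(1+388/23913) = 1153/1250 ≈ 0.922400

1 1 9921/10000
2 2 9859/10000
3 3 4731/5000
4 4 117/125
5 5 1153/1250
f(4y,5y) = ((117/125)/(1153/1250) − 1)/(1) = 17/1153 ≈ 1.4744%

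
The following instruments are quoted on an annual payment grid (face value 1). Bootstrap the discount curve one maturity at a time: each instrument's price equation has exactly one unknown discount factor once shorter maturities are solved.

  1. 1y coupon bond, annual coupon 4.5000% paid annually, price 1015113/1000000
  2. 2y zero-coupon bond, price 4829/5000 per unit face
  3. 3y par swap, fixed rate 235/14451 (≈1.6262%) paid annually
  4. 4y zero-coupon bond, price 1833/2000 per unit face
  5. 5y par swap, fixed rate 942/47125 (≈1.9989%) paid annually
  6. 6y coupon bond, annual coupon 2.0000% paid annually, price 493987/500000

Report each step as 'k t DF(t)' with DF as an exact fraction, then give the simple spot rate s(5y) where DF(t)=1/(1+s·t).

1 1 4857/5000
2 2 4829/5000
3 3 953/1000
4 4 1833/2000
5 5 4529/5000
6 6 4381/5000
s(5y) = (1/(4529/5000) − 1)/(5) = 471/22645 ≈ 2.0799%

step 1 [1y] bond c/1=9/200: DF=(1015113/1000000 − 9/200·(0))/(1+9/200) = 4857/5000 ≈ 0.971400
step 2 [2y] zero: DF = P = 4829/5000 ≈ 0.965800
step 3 [3y] swap r/1=235/14451: DF=(1 − 235/14451·(0.971400+0.965800))/(1+235/14451) = 953/1000 ≈ 0.953000
step 4 [4y] zero: DF = P = 1833/2000 ≈ 0.916500
step 5 [5y] swap r/1=942/47125: DF=(1 − 942/47125·(0.971400+0.965800+0.953000+0.916500))/(1+942/47125) = 4529/5000 ≈ 0.905800
step 6 [6y] bond c/1=1/50: DF=(493987/500000 − 1/50·(0.971400+0.965800+0.953000+0.916500+0.905800))/(1+1/50) = 4381/5000 ≈ 0.876200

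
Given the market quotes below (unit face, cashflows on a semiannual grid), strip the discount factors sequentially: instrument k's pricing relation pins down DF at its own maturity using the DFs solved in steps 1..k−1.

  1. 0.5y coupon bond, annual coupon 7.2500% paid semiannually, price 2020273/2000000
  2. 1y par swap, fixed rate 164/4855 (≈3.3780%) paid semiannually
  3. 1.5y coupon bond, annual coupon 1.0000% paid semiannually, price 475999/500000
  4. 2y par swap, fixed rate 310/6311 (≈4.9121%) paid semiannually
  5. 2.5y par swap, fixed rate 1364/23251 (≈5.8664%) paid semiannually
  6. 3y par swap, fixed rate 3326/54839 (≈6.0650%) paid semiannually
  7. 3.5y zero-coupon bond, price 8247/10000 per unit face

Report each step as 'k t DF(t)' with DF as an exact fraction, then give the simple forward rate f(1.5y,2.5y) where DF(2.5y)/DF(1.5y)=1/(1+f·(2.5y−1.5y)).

step 1 [0.5y] bond c/2=29/800: DF=(2020273/2000000 − 29/800·(0))/(1+29/800) = 2437/2500 ≈ 0.974800
step 2 [1y] swap r/2=82/4855: DF=(1 − 82/4855·(0.974800))/(1+82/4855) = 1209/1250 ≈ 0.967200
step 3 [1.5y] bond c/2=1/200: DF=(475999/500000 − 1/200·(0.974800+0.967200))/(1+1/200) = 586/625 ≈ 0.937600
step 4 [2y] swap r/2=155/6311: DF=(1 − 155/6311·(0.974800+0.967200+0.937600))/(1+155/6311) = 907/1000 ≈ 0.907000
step 5 [2.5y] swap r/2=682/23251: DF=(1 − 682/23251·(0.974800+0.967200+0.937600+0.907000))/(1+682/23251) = 2159/2500 ≈ 0.863600
step 6 [3y] swap r/2=1663/54839: DF=(1 − 1663/54839·(0.974800+0.967200+0.937600+0.907000+0.863600))/(1+1663/54839) = 8337/10000 ≈ 0.833700
step 7 [3.5y] zero: DF = P = 8247/10000 ≈ 0.824700

1 1/2 2437/2500
2 1 1209/1250
3 3/2 586/625
4 2 907/1000
5 5/2 2159/2500
6 3 8337/10000
7 7/2 8247/10000
f(1.5y,2.5y) = ((586/625)/(2159/2500) − 1)/(1) = 185/2159 ≈ 8.5688%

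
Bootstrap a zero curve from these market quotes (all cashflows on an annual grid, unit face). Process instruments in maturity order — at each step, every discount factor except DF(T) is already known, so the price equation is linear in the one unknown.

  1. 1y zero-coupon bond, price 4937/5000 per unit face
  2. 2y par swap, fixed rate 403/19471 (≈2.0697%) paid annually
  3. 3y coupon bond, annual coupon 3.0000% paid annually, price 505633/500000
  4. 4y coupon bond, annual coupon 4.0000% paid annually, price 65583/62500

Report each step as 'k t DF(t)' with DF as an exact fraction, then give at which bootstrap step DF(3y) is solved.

step 1 [1y] zero: DF = P = 4937/5000 ≈ 0.987400
step 2 [2y] swap r/1=403/19471: DF=(1 − 403/19471·(0.987400))/(1+403/19471) = 9597/10000 ≈ 0.959700
step 3 [3y] bond c/1=3/100: DF=(505633/500000 − 3/100·(0.987400+0.959700))/(1+3/100) = 9251/10000 ≈ 0.925100
step 4 [4y] bond c/1=1/25: DF=(65583/62500 − 1/25·(0.987400+0.959700+0.925100))/(1+1/25) = 1797/2000 ≈ 0.898500

1 1 4937/5000
2 2 9597/10000
3 3 9251/10000
4 4 1797/2000
DF(3y) is solved at step 3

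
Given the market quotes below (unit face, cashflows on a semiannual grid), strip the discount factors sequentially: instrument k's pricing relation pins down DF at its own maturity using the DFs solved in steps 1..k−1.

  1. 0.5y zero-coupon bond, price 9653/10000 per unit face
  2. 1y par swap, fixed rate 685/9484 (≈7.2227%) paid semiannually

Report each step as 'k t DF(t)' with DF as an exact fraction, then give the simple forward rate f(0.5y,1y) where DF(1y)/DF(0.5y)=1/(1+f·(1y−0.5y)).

step 1 [0.5y] zero: DF = P = 9653/10000 ≈ 0.965300
step 2 [1y] swap r/2=685/18968: DF=(1 − 685/18968·(0.965300))/(1+685/18968) = 1863/2000 ≈ 0.931500

1 1/2 9653/10000
2 1 1863/2000
f(0.5y,1y) = ((9653/10000)/(1863/2000) − 1)/(1/2) = 676/9315 ≈ 7.2571%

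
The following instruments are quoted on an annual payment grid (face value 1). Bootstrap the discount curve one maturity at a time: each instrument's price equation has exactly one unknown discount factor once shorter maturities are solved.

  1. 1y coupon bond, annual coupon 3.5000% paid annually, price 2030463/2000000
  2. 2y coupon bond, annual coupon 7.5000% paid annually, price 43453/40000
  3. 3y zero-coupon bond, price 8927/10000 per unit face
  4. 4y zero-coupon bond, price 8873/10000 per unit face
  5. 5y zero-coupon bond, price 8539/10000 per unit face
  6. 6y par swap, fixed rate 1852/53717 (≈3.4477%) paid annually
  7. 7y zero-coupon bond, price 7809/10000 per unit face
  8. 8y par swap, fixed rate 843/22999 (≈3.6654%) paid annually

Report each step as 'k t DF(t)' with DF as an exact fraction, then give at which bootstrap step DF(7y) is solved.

1 1 9809/10000
2 2 9421/10000
3 3 8927/10000
4 4 8873/10000
5 5 8539/10000
6 6 2037/2500
7 7 7809/10000
8 8 7471/10000
DF(7y) is solved at step 7

step 1 [1y] bond c/1=7/200: DF=(2030463/2000000 − 7/200·(0))/(1+7/200) = 9809/10000 ≈ 0.980900
step 2 [2y] bond c/1=3/40: DF=(43453/40000 − 3/40·(0.980900))/(1+3/40) = 9421/10000 ≈ 0.942100
step 3 [3y] zero: DF = P = 8927/10000 ≈ 0.892700
step 4 [4y] zero: DF = P = 8873/10000 ≈ 0.887300
step 5 [5y] zero: DF = P = 8539/10000 ≈ 0.853900
step 6 [6y] swap r/1=1852/53717: DF=(1 − 1852/53717·(0.980900+0.942100+0.892700+0.887300+0.853900))/(1+1852/53717) = 2037/2500 ≈ 0.814800
step 7 [7y] zero: DF = P = 7809/10000 ≈ 0.780900
step 8 [8y] swap r/1=843/22999: DF=(1 − 843/22999·(0.980900+0.942100+0.892700+0.887300+0.853900+0.814800+0.780900))/(1+843/22999) = 7471/10000 ≈ 0.747100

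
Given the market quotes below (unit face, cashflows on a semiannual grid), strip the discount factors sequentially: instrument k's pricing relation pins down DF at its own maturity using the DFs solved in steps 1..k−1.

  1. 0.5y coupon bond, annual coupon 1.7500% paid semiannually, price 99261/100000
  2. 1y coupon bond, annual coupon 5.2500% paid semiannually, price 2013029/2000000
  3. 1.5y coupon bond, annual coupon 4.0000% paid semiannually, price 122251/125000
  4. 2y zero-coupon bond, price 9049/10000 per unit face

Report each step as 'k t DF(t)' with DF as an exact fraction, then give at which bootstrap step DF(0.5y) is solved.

1 1/2 123/125
2 1 2389/2500
3 3/2 1151/1250
4 2 9049/10000
DF(0.5y) is solved at step 1

step 1 [0.5y] bond c/2=7/800: DF=(99261/100000 − 7/800·(0))/(1+7/800) = 123/125 ≈ 0.984000
step 2 [1y] bond c/2=21/800: DF=(2013029/2000000 − 21/800·(0.984000))/(1+21/800) = 2389/2500 ≈ 0.955600
step 3 [1.5y] bond c/2=1/50: DF=(122251/125000 − 1/50·(0.984000+0.955600))/(1+1/50) = 1151/1250 ≈ 0.920800
step 4 [2y] zero: DF = P = 9049/10000 ≈ 0.904900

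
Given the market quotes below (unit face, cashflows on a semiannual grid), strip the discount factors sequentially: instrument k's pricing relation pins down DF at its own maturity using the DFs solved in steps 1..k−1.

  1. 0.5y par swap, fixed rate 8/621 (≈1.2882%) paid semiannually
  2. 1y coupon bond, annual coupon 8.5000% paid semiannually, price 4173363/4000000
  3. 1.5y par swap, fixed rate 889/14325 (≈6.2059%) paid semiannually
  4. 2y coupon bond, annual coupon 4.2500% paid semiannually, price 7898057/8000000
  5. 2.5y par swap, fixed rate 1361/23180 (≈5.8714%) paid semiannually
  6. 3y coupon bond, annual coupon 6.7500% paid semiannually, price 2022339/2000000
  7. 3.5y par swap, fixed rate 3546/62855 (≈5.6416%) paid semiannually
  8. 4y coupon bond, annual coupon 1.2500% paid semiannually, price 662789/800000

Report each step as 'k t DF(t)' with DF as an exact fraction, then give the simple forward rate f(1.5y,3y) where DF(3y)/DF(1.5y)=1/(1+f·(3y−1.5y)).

1 1/2 621/625
2 1 9603/10000
3 3/2 9111/10000
4 2 9071/10000
5 5/2 8639/10000
6 3 2067/2500
7 7/2 8227/10000
8 4 7843/10000
f(1.5y,3y) = ((9111/10000)/(2067/2500) − 1)/(3/2) = 281/4134 ≈ 6.7973%

step 1 [0.5y] swap r/2=4/621: DF=(1 − 4/621·(0))/(1+4/621) = 621/625 ≈ 0.993600
step 2 [1y] bond c/2=17/400: DF=(4173363/4000000 − 17/400·(0.993600))/(1+17/400) = 9603/10000 ≈ 0.960300
step 3 [1.5y] swap r/2=889/28650: DF=(1 − 889/28650·(0.993600+0.960300))/(1+889/28650) = 9111/10000 ≈ 0.911100
step 4 [2y] bond c/2=17/800: DF=(7898057/8000000 − 17/800·(0.993600+0.960300+0.911100))/(1+17/800) = 9071/10000 ≈ 0.907100
step 5 [2.5y] swap r/2=1361/46360: DF=(1 − 1361/46360·(0.993600+0.960300+0.911100+0.907100))/(1+1361/46360) = 8639/10000 ≈ 0.863900
step 6 [3y] bond c/2=27/800: DF=(2022339/2000000 − 27/800·(0.993600+0.960300+0.911100+0.907100+0.863900))/(1+27/800) = 2067/2500 ≈ 0.826800
step 7 [3.5y] swap r/2=1773/62855: DF=(1 − 1773/62855·(0.993600+0.960300+0.911100+0.907100+0.863900+0.826800))/(1+1773/62855) = 8227/10000 ≈ 0.822700
step 8 [4y] bond c/2=1/160: DF=(662789/800000 − 1/160·(0.993600+0.960300+0.911100+0.907100+0.863900+0.826800+0.822700))/(1+1/160) = 7843/10000 ≈ 0.784300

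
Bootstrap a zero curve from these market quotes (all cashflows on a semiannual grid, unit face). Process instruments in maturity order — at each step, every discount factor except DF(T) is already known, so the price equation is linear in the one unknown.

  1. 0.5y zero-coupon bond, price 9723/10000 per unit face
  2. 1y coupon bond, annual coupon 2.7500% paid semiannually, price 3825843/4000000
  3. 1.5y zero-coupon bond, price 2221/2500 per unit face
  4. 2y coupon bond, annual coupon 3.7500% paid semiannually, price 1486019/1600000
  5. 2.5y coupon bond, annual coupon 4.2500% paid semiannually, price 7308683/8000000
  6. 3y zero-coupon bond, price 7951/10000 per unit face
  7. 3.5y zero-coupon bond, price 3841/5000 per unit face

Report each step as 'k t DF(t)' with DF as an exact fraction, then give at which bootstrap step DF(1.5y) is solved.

1 1/2 9723/10000
2 1 9303/10000
3 3/2 2221/2500
4 2 8603/10000
5 5/2 4093/5000
6 3 7951/10000
7 7/2 3841/5000
DF(1.5y) is solved at step 3

step 1 [0.5y] zero: DF = P = 9723/10000 ≈ 0.972300
step 2 [1y] bond c/2=11/800: DF=(3825843/4000000 − 11/800·(0.972300))/(1+11/800) = 9303/10000 ≈ 0.930300
step 3 [1.5y] zero: DF = P = 2221/2500 ≈ 0.888400
step 4 [2y] bond c/2=3/160: DF=(1486019/1600000 − 3/160·(0.972300+0.930300+0.888400))/(1+3/160) = 8603/10000 ≈ 0.860300
step 5 [2.5y] bond c/2=17/800: DF=(7308683/8000000 − 17/800·(0.972300+0.930300+0.888400+0.860300))/(1+17/800) = 4093/5000 ≈ 0.818600
step 6 [3y] zero: DF = P = 7951/10000 ≈ 0.795100
step 7 [3.5y] zero: DF = P = 3841/5000 ≈ 0.768200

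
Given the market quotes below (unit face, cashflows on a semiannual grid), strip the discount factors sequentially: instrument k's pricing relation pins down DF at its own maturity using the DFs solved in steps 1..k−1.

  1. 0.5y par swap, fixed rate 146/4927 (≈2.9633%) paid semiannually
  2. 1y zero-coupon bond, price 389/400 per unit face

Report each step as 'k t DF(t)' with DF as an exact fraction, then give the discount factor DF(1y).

1 1/2 4927/5000
2 1 389/400
DF(1y) = 389/400 ≈ 0.972500

step 1 [0.5y] swap r/2=73/4927: DF=(1 − 73/4927·(0))/(1+73/4927) = 4927/5000 ≈ 0.985400
step 2 [1y] zero: DF = P = 389/400 ≈ 0.972500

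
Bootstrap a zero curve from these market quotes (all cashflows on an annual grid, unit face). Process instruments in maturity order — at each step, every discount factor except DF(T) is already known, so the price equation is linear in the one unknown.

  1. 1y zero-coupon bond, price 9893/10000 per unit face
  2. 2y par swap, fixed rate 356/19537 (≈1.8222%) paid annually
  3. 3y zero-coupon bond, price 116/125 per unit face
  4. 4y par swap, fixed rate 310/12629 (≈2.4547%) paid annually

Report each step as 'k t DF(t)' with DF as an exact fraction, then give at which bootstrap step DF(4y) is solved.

1 1 9893/10000
2 2 2411/2500
3 3 116/125
4 4 907/1000
DF(4y) is solved at step 4

step 1 [1y] zero: DF = P = 9893/10000 ≈ 0.989300
step 2 [2y] swap r/1=356/19537: DF=(1 − 356/19537·(0.989300))/(1+356/19537) = 2411/2500 ≈ 0.964400
step 3 [3y] zero: DF = P = 116/125 ≈ 0.928000
step 4 [4y] swap r/1=310/12629: DF=(1 − 310/12629·(0.989300+0.964400+0.928000))/(1+310/12629) = 907/1000 ≈ 0.907000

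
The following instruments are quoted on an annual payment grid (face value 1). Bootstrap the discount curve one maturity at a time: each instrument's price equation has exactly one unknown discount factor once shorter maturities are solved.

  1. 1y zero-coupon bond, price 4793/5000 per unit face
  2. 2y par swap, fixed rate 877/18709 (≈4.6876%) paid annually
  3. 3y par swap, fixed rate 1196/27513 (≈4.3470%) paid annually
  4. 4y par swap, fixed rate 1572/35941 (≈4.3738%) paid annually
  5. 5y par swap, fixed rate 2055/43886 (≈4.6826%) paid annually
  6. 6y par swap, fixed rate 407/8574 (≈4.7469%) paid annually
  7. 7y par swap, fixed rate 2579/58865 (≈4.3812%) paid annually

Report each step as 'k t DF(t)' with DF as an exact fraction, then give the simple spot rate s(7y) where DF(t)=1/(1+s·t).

1 1 4793/5000
2 2 9123/10000
3 3 2201/2500
4 4 2107/2500
5 5 1589/2000
6 6 3779/5000
7 7 7421/10000
s(7y) = (1/(7421/10000) − 1)/(7) = 2579/51947 ≈ 4.9647%

step 1 [1y] zero: DF = P = 4793/5000 ≈ 0.958600
step 2 [2y] swap r/1=877/18709: DF=(1 − 877/18709·(0.958600))/(1+877/18709) = 9123/10000 ≈ 0.912300
step 3 [3y] swap r/1=1196/27513: DF=(1 − 1196/27513·(0.958600+0.912300))/(1+1196/27513) = 2201/2500 ≈ 0.880400
step 4 [4y] swap r/1=1572/35941: DF=(1 − 1572/35941·(0.958600+0.912300+0.880400))/(1+1572/35941) = 2107/2500 ≈ 0.842800
step 5 [5y] swap r/1=2055/43886: DF=(1 − 2055/43886·(0.958600+0.912300+0.880400+0.842800))/(1+2055/43886) = 1589/2000 ≈ 0.794500
step 6 [6y] swap r/1=407/8574: DF=(1 − 407/8574·(0.958600+0.912300+0.880400+0.842800+0.794500))/(1+407/8574) = 3779/5000 ≈ 0.755800
step 7 [7y] swap r/1=2579/58865: DF=(1 − 2579/58865·(0.958600+0.912300+0.880400+0.842800+0.794500+0.755800))/(1+2579/58865) = 7421/10000 ≈ 0.742100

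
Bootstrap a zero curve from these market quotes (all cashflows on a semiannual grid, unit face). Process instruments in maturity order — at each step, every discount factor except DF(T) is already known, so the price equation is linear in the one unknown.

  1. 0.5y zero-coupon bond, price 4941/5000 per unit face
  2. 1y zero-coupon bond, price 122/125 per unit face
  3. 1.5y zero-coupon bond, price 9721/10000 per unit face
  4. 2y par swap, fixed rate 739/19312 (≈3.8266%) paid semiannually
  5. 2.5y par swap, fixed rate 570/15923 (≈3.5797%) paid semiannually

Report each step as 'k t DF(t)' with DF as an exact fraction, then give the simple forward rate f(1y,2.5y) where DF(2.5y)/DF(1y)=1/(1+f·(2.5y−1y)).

1 1/2 4941/5000
2 1 122/125
3 3/2 9721/10000
4 2 9261/10000
5 5/2 1829/2000
f(1y,2.5y) = ((122/125)/(1829/2000) − 1)/(3/2) = 82/1829 ≈ 4.4833%

step 1 [0.5y] zero: DF = P = 4941/5000 ≈ 0.988200
step 2 [1y] zero: DF = P = 122/125 ≈ 0.976000
step 3 [1.5y] zero: DF = P = 9721/10000 ≈ 0.972100
step 4 [2y] swap r/2=739/38624: DF=(1 − 739/38624·(0.988200+0.976000+0.972100))/(1+739/38624) = 9261/10000 ≈ 0.926100
step 5 [2.5y] swap r/2=285/15923: DF=(1 − 285/15923·(0.988200+0.976000+0.972100+0.926100))/(1+285/15923) = 1829/2000 ≈ 0.914500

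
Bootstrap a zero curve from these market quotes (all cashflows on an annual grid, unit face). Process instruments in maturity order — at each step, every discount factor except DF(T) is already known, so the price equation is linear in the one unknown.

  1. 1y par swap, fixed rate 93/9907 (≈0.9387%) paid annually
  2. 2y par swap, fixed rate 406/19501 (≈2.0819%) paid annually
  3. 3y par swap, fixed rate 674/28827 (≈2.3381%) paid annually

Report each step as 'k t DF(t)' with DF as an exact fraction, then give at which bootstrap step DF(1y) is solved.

step 1 [1y] swap r/1=93/9907: DF=(1 − 93/9907·(0))/(1+93/9907) = 9907/10000 ≈ 0.990700
step 2 [2y] swap r/1=406/19501: DF=(1 − 406/19501·(0.990700))/(1+406/19501) = 4797/5000 ≈ 0.959400
step 3 [3y] swap r/1=674/28827: DF=(1 − 674/28827·(0.990700+0.959400))/(1+674/28827) = 4663/5000 ≈ 0.932600

1 1 9907/10000
2 2 4797/5000
3 3 4663/5000
DF(1y) is solved at step 1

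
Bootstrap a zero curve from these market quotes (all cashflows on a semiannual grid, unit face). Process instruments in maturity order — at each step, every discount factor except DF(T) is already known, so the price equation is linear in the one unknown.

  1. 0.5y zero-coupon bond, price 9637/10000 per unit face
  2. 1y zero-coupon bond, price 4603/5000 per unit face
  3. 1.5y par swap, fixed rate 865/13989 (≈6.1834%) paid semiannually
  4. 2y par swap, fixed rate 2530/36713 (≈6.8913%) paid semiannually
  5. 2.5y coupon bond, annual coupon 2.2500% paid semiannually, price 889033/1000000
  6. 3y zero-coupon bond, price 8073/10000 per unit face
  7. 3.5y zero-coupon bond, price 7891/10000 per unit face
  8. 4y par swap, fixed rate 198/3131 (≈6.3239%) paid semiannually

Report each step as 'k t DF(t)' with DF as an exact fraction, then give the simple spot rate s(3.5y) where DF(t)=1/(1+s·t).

1 1/2 9637/10000
2 1 4603/5000
3 3/2 1827/2000
4 2 1747/2000
5 5/2 8383/10000
6 3 8073/10000
7 7/2 7891/10000
8 4 3911/5000
s(3.5y) = (1/(7891/10000) − 1)/(7/2) = 4218/55237 ≈ 7.6362%

step 1 [0.5y] zero: DF = P = 9637/10000 ≈ 0.963700
step 2 [1y] zero: DF = P = 4603/5000 ≈ 0.920600
step 3 [1.5y] swap r/2=865/27978: DF=(1 − 865/27978·(0.963700+0.920600))/(1+865/27978) = 1827/2000 ≈ 0.913500
step 4 [2y] swap r/2=1265/36713: DF=(1 − 1265/36713·(0.963700+0.920600+0.913500))/(1+1265/36713) = 1747/2000 ≈ 0.873500
step 5 [2.5y] bond c/2=9/800: DF=(889033/1000000 − 9/800·(0.963700+0.920600+0.913500+0.873500))/(1+9/800) = 8383/10000 ≈ 0.838300
step 6 [3y] zero: DF = P = 8073/10000 ≈ 0.807300
step 7 [3.5y] zero: DF = P = 7891/10000 ≈ 0.789100
step 8 [4y] swap r/2=99/3131: DF=(1 − 99/3131·(0.963700+0.920600+0.913500+0.873500+0.838300+0.807300+0.789100))/(1+99/3131) = 3911/5000 ≈ 0.782200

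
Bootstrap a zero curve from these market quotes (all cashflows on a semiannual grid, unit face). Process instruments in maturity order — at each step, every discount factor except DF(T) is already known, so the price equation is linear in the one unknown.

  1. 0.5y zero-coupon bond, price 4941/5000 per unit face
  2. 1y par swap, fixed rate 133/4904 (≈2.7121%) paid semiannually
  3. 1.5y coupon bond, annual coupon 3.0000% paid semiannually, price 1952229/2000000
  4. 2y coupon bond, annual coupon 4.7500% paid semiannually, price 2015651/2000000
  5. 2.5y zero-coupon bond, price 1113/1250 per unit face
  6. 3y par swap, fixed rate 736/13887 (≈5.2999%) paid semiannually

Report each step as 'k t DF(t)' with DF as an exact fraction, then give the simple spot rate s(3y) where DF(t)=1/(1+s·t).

1 1/2 4941/5000
2 1 4867/5000
3 3/2 9327/10000
4 2 9173/10000
5 5/2 1113/1250
6 3 533/625
s(3y) = (1/(533/625) − 1)/(3) = 92/1599 ≈ 5.7536%

step 1 [0.5y] zero: DF = P = 4941/5000 ≈ 0.988200
step 2 [1y] swap r/2=133/9808: DF=(1 − 133/9808·(0.988200))/(1+133/9808) = 4867/5000 ≈ 0.973400
step 3 [1.5y] bond c/2=3/200: DF=(1952229/2000000 − 3/200·(0.988200+0.973400))/(1+3/200) = 9327/10000 ≈ 0.932700
step 4 [2y] bond c/2=19/800: DF=(2015651/2000000 − 19/800·(0.988200+0.973400+0.932700))/(1+19/800) = 9173/10000 ≈ 0.917300
step 5 [2.5y] zero: DF = P = 1113/1250 ≈ 0.890400
step 6 [3y] swap r/2=368/13887: DF=(1 − 368/13887·(0.988200+0.973400+0.932700+0.917300+0.890400))/(1+368/13887) = 533/625 ≈ 0.852800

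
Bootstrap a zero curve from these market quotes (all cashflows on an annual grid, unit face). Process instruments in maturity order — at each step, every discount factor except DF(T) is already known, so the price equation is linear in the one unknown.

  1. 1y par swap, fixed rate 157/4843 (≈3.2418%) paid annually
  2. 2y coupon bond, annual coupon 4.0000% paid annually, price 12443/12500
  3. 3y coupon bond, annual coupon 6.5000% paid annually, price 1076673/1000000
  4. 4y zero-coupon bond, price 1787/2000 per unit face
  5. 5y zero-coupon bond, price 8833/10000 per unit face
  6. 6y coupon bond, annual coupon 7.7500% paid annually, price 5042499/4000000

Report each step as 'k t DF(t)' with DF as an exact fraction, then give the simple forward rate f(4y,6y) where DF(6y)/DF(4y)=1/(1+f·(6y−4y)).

1 1 4843/5000
2 2 9199/10000
3 3 8957/10000
4 4 1787/2000
5 5 8833/10000
6 6 8419/10000
f(4y,6y) = ((1787/2000)/(8419/10000) − 1)/(2) = 258/8419 ≈ 3.0645%

step 1 [1y] swap r/1=157/4843: DF=(1 − 157/4843·(0))/(1+157/4843) = 4843/5000 ≈ 0.968600
step 2 [2y] bond c/1=1/25: DF=(12443/12500 − 1/25·(0.968600))/(1+1/25) = 9199/10000 ≈ 0.919900
step 3 [3y] bond c/1=13/200: DF=(1076673/1000000 − 13/200·(0.968600+0.919900))/(1+13/200) = 8957/10000 ≈ 0.895700
step 4 [4y] zero: DF = P = 1787/2000 ≈ 0.893500
step 5 [5y] zero: DF = P = 8833/10000 ≈ 0.883300
step 6 [6y] bond c/1=31/400: DF=(5042499/4000000 − 31/400·(0.968600+0.919900+0.895700+0.893500+0.883300))/(1+31/400) = 8419/10000 ≈ 0.841900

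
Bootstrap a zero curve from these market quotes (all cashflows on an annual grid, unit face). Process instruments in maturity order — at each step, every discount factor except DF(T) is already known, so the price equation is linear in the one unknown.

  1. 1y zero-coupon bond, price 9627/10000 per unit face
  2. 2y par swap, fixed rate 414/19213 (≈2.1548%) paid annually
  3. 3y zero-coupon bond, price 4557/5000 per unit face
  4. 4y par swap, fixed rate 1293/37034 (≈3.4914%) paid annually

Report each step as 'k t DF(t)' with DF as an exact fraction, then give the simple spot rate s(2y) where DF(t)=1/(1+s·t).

1 1 9627/10000
2 2 4793/5000
3 3 4557/5000
4 4 8707/10000
s(2y) = (1/(4793/5000) − 1)/(2) = 207/9586 ≈ 2.1594%

step 1 [1y] zero: DF = P = 9627/10000 ≈ 0.962700
step 2 [2y] swap r/1=414/19213: DF=(1 − 414/19213·(0.962700))/(1+414/19213) = 4793/5000 ≈ 0.958600
step 3 [3y] zero: DF = P = 4557/5000 ≈ 0.911400
step 4 [4y] swap r/1=1293/37034: DF=(1 − 1293/37034·(0.962700+0.958600+0.911400))/(1+1293/37034) = 8707/10000 ≈ 0.870700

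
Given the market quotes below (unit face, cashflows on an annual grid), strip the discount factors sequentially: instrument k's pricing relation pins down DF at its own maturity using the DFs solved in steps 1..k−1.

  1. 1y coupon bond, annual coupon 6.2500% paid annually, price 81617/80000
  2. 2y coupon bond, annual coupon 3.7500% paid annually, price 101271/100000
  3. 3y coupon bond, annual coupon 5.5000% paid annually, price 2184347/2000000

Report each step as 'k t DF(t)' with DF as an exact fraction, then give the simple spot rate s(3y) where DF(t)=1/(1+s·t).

1 1 4801/5000
2 2 4707/5000
3 3 9361/10000
s(3y) = (1/(9361/10000) − 1)/(3) = 213/9361 ≈ 2.2754%

step 1 [1y] bond c/1=1/16: DF=(81617/80000 − 1/16·(0))/(1+1/16) = 4801/5000 ≈ 0.960200
step 2 [2y] bond c/1=3/80: DF=(101271/100000 − 3/80·(0.960200))/(1+3/80) = 4707/5000 ≈ 0.941400
step 3 [3y] bond c/1=11/200: DF=(2184347/2000000 − 11/200·(0.960200+0.941400))/(1+11/200) = 9361/10000 ≈ 0.936100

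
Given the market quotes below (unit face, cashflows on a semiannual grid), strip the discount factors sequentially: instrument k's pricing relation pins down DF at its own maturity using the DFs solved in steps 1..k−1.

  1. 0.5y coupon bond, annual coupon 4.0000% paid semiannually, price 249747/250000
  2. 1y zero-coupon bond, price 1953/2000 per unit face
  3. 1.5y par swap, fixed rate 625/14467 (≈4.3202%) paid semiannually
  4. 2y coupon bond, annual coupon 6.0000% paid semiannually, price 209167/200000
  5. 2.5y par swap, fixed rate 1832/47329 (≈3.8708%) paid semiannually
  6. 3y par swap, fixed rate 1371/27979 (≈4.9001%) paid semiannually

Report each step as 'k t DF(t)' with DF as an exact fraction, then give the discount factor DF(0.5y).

step 1 [0.5y] bond c/2=1/50: DF=(249747/250000 − 1/50·(0))/(1+1/50) = 4897/5000 ≈ 0.979400
step 2 [1y] zero: DF = P = 1953/2000 ≈ 0.976500
step 3 [1.5y] swap r/2=625/28934: DF=(1 − 625/28934·(0.979400+0.976500))/(1+625/28934) = 15/16 ≈ 0.937500
step 4 [2y] bond c/2=3/100: DF=(209167/200000 − 3/100·(0.979400+0.976500+0.937500))/(1+3/100) = 9311/10000 ≈ 0.931100
step 5 [2.5y] swap r/2=916/47329: DF=(1 − 916/47329·(0.979400+0.976500+0.937500+0.931100))/(1+916/47329) = 2271/2500 ≈ 0.908400
step 6 [3y] swap r/2=1371/55958: DF=(1 − 1371/55958·(0.979400+0.976500+0.937500+0.931100+0.908400))/(1+1371/55958) = 8629/10000 ≈ 0.862900

1 1/2 4897/5000
2 1 1953/2000
3 3/2 15/16
4 2 9311/10000
5 5/2 2271/2500
6 3 8629/10000
DF(0.5y) = 4897/5000 ≈ 0.979400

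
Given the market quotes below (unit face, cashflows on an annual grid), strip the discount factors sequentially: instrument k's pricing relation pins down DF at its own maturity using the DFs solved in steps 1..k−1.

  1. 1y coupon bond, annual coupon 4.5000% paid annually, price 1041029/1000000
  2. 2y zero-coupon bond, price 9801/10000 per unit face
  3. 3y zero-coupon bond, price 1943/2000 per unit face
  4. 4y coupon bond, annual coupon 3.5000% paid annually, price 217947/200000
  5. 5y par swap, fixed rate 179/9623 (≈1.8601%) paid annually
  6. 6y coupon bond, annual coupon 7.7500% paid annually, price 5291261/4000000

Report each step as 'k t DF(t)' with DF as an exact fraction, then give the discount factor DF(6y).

1 1 4981/5000
2 2 9801/10000
3 3 1943/2000
4 4 2383/2500
5 5 1821/2000
6 6 551/625
DF(6y) = 551/625 ≈ 0.881600

step 1 [1y] bond c/1=9/200: DF=(1041029/1000000 − 9/200·(0))/(1+9/200) = 4981/5000 ≈ 0.996200
step 2 [2y] zero: DF = P = 9801/10000 ≈ 0.980100
step 3 [3y] zero: DF = P = 1943/2000 ≈ 0.971500
step 4 [4y] bond c/1=7/200: DF=(217947/200000 − 7/200·(0.996200+0.980100+0.971500))/(1+7/200) = 2383/2500 ≈ 0.953200
step 5 [5y] swap r/1=179/9623: DF=(1 − 179/9623·(0.996200+0.980100+0.971500+0.953200))/(1+179/9623) = 1821/2000 ≈ 0.910500
step 6 [6y] bond c/1=31/400: DF=(5291261/4000000 − 31/400·(0.996200+0.980100+0.971500+0.953200+0.910500))/(1+31/400) = 551/625 ≈ 0.881600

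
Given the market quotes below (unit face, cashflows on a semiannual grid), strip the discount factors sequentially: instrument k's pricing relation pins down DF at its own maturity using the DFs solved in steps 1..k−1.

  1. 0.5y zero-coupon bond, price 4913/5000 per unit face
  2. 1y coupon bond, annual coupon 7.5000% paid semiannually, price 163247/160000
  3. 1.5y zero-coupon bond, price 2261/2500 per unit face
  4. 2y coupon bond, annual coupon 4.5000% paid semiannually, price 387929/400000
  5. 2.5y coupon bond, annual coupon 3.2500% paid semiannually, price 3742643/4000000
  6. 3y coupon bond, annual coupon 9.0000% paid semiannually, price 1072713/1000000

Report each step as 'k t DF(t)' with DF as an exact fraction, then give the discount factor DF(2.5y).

1 1/2 4913/5000
2 1 9479/10000
3 3/2 2261/2500
4 2 8861/10000
5 5/2 2153/2500
6 3 2073/2500
DF(2.5y) = 2153/2500 ≈ 0.861200

step 1 [0.5y] zero: DF = P = 4913/5000 ≈ 0.982600
step 2 [1y] bond c/2=3/80: DF=(163247/160000 − 3/80·(0.982600))/(1+3/80) = 9479/10000 ≈ 0.947900
step 3 [1.5y] zero: DF = P = 2261/2500 ≈ 0.904400
step 4 [2y] bond c/2=9/400: DF=(387929/400000 − 9/400·(0.982600+0.947900+0.904400))/(1+9/400) = 8861/10000 ≈ 0.886100
step 5 [2.5y] bond c/2=13/800: DF=(3742643/4000000 − 13/800·(0.982600+0.947900+0.904400+0.886100))/(1+13/800) = 2153/2500 ≈ 0.861200
step 6 [3y] bond c/2=9/200: DF=(1072713/1000000 − 9/200·(0.982600+0.947900+0.904400+0.886100+0.861200))/(1+9/200) = 2073/2500 ≈ 0.829200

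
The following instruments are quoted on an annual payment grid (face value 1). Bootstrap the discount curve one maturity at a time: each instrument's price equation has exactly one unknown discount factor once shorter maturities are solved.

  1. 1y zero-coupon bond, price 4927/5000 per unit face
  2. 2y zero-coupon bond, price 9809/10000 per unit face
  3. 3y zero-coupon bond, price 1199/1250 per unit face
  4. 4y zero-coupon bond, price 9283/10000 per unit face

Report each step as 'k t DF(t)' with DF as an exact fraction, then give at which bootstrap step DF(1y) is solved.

step 1 [1y] zero: DF = P = 4927/5000 ≈ 0.985400
step 2 [2y] zero: DF = P = 9809/10000 ≈ 0.980900
step 3 [3y] zero: DF = P = 1199/1250 ≈ 0.959200
step 4 [4y] zero: DF = P = 9283/10000 ≈ 0.928300

1 1 4927/5000
2 2 9809/10000
3 3 1199/1250
4 4 9283/10000
DF(1y) is solved at step 1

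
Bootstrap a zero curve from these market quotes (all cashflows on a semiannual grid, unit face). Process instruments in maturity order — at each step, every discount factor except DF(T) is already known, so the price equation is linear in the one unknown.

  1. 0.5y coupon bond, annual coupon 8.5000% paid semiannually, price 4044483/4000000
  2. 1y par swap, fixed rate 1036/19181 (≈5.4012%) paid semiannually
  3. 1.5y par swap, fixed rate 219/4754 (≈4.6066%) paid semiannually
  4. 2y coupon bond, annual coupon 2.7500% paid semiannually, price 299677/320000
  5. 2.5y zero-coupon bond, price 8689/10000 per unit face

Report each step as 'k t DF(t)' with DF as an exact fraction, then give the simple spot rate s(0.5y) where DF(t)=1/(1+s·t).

step 1 [0.5y] bond c/2=17/400: DF=(4044483/4000000 − 17/400·(0))/(1+17/400) = 9699/10000 ≈ 0.969900
step 2 [1y] swap r/2=518/19181: DF=(1 − 518/19181·(0.969900))/(1+518/19181) = 4741/5000 ≈ 0.948200
step 3 [1.5y] swap r/2=219/9508: DF=(1 − 219/9508·(0.969900+0.948200))/(1+219/9508) = 9343/10000 ≈ 0.934300
step 4 [2y] bond c/2=11/800: DF=(299677/320000 − 11/800·(0.969900+0.948200+0.934300))/(1+11/800) = 8851/10000 ≈ 0.885100
step 5 [2.5y] zero: DF = P = 8689/10000 ≈ 0.868900

1 1/2 9699/10000
2 1 4741/5000
3 3/2 9343/10000
4 2 8851/10000
5 5/2 8689/10000
s(0.5y) = (1/(9699/10000) − 1)/(1/2) = 602/9699 ≈ 6.2068%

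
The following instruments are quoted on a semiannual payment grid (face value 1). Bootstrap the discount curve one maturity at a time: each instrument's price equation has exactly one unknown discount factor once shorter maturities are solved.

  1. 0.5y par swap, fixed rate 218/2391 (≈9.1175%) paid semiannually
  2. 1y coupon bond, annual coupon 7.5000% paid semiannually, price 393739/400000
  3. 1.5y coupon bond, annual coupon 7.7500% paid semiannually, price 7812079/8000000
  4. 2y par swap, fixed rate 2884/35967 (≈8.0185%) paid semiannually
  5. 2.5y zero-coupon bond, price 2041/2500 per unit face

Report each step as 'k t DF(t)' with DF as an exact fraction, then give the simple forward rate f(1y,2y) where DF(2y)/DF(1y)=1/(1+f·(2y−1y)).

step 1 [0.5y] swap r/2=109/2391: DF=(1 − 109/2391·(0))/(1+109/2391) = 2391/2500 ≈ 0.956400
step 2 [1y] bond c/2=3/80: DF=(393739/400000 − 3/80·(0.956400))/(1+3/80) = 4571/5000 ≈ 0.914200
step 3 [1.5y] bond c/2=31/800: DF=(7812079/8000000 − 31/800·(0.956400+0.914200))/(1+31/800) = 8703/10000 ≈ 0.870300
step 4 [2y] swap r/2=1442/35967: DF=(1 − 1442/35967·(0.956400+0.914200+0.870300))/(1+1442/35967) = 4279/5000 ≈ 0.855800
step 5 [2.5y] zero: DF = P = 2041/2500 ≈ 0.816400

1 1/2 2391/2500
2 1 4571/5000
3 3/2 8703/10000
4 2 4279/5000
5 5/2 2041/2500
f(1y,2y) = ((4571/5000)/(4279/5000) − 1)/(1) = 292/4279 ≈ 6.8240%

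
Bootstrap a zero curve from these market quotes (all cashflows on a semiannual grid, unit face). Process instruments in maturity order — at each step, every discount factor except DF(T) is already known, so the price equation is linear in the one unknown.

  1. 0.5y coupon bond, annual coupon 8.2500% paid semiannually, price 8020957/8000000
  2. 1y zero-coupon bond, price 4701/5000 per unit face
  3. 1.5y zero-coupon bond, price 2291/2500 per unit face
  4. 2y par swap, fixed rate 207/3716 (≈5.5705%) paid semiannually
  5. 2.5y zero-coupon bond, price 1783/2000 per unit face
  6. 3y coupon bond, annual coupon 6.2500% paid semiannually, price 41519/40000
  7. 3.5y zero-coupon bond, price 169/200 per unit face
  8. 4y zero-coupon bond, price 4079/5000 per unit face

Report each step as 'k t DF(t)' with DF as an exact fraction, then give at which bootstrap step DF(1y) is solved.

1 1/2 9629/10000
2 1 4701/5000
3 3/2 2291/2500
4 2 1793/2000
5 5/2 1783/2000
6 3 8669/10000
7 7/2 169/200
8 4 4079/5000
DF(1y) is solved at step 2

step 1 [0.5y] bond c/2=33/800: DF=(8020957/8000000 − 33/800·(0))/(1+33/800) = 9629/10000 ≈ 0.962900
step 2 [1y] zero: DF = P = 4701/5000 ≈ 0.940200
step 3 [1.5y] zero: DF = P = 2291/2500 ≈ 0.916400
step 4 [2y] swap r/2=207/7432: DF=(1 − 207/7432·(0.962900+0.940200+0.916400))/(1+207/7432) = 1793/2000 ≈ 0.896500
step 5 [2.5y] zero: DF = P = 1783/2000 ≈ 0.891500
step 6 [3y] bond c/2=1/32: DF=(41519/40000 − 1/32·(0.962900+0.940200+0.916400+0.896500+0.891500))/(1+1/32) = 8669/10000 ≈ 0.866900
step 7 [3.5y] zero: DF = P = 169/200 ≈ 0.845000
step 8 [4y] zero: DF = P = 4079/5000 ≈ 0.815800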